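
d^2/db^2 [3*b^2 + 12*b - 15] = 6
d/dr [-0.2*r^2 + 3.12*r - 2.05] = 3.12 - 0.4*r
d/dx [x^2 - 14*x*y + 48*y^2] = 2*x - 14*y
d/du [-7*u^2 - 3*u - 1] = -14*u - 3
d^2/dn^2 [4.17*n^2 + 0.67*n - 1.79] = 8.34000000000000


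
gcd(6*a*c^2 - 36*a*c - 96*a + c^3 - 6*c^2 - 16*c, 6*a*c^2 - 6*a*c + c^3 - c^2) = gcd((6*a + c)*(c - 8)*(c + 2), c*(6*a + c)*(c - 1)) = 6*a + c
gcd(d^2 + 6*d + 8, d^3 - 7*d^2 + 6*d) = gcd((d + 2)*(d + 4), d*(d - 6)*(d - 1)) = 1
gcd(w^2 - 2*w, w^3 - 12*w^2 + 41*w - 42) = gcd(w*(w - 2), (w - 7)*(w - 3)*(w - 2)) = w - 2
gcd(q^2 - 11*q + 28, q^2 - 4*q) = q - 4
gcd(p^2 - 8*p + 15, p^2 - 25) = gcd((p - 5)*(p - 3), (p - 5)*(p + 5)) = p - 5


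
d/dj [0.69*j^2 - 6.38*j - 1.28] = 1.38*j - 6.38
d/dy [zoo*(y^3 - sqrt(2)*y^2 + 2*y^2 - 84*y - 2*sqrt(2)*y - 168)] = nan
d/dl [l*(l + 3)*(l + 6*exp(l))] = 6*l^2*exp(l) + 3*l^2 + 30*l*exp(l) + 6*l + 18*exp(l)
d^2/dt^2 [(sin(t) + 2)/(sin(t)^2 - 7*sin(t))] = (-sin(t)^2 - 15*sin(t) + 44 - 86/sin(t) - 84/sin(t)^2 + 196/sin(t)^3)/(sin(t) - 7)^3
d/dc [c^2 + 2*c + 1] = 2*c + 2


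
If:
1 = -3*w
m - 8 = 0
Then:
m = 8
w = -1/3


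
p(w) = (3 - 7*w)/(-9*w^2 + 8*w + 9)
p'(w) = (3 - 7*w)*(18*w - 8)/(-9*w^2 + 8*w + 9)^2 - 7/(-9*w^2 + 8*w + 9)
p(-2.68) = -0.28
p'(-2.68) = -0.12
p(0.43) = -0.00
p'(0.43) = -0.65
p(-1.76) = -0.46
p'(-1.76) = -0.35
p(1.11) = -0.70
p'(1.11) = -2.27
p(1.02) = -0.53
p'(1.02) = -1.60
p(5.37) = 0.17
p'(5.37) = -0.04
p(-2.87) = -0.26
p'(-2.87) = -0.10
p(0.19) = 0.16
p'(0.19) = -0.76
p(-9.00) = -0.08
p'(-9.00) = -0.00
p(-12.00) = -0.06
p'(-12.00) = -0.00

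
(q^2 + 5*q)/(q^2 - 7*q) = (q + 5)/(q - 7)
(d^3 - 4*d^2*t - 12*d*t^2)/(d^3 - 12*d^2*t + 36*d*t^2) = (-d - 2*t)/(-d + 6*t)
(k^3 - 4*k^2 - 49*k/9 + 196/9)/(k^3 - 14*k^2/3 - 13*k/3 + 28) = (k - 7/3)/(k - 3)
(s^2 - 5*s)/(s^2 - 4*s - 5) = s/(s + 1)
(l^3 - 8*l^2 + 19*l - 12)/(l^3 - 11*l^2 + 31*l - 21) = (l - 4)/(l - 7)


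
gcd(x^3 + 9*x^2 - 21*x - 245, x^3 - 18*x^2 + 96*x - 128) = 1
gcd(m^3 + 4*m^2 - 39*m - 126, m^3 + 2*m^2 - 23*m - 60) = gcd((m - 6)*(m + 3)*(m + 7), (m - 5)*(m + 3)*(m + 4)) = m + 3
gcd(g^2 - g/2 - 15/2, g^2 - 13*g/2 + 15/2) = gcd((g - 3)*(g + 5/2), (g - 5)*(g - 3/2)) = 1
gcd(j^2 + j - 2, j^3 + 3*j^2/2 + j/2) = 1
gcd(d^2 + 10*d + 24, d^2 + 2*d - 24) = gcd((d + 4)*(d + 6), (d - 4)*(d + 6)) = d + 6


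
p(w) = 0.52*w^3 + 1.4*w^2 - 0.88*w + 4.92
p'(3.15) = 23.42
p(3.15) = 32.29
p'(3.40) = 26.67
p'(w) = 1.56*w^2 + 2.8*w - 0.88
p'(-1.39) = -1.76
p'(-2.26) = 0.76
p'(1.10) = 4.09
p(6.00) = 162.36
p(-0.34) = 5.36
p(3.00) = 28.92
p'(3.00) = 21.56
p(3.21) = 33.72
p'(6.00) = 72.08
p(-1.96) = 8.11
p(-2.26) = 8.06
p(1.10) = 6.34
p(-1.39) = 7.45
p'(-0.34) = -1.65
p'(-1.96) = -0.38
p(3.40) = 38.55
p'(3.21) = 24.18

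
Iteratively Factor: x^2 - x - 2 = (x - 2)*(x + 1)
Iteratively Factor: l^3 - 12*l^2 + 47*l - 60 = (l - 3)*(l^2 - 9*l + 20) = (l - 5)*(l - 3)*(l - 4)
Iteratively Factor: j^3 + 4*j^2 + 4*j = (j + 2)*(j^2 + 2*j) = (j + 2)^2*(j)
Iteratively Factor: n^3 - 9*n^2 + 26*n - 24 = (n - 3)*(n^2 - 6*n + 8) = (n - 4)*(n - 3)*(n - 2)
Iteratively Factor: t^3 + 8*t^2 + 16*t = (t + 4)*(t^2 + 4*t) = t*(t + 4)*(t + 4)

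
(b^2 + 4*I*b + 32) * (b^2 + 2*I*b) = b^4 + 6*I*b^3 + 24*b^2 + 64*I*b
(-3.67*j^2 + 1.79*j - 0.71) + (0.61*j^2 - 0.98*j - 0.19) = -3.06*j^2 + 0.81*j - 0.9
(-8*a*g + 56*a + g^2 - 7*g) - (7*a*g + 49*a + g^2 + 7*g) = -15*a*g + 7*a - 14*g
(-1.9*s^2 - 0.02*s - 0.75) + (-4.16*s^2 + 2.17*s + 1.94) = -6.06*s^2 + 2.15*s + 1.19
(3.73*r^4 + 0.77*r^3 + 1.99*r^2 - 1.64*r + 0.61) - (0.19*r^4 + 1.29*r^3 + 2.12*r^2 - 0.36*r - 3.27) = 3.54*r^4 - 0.52*r^3 - 0.13*r^2 - 1.28*r + 3.88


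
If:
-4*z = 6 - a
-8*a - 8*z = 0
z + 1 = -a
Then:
No Solution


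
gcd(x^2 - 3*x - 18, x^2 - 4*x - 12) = x - 6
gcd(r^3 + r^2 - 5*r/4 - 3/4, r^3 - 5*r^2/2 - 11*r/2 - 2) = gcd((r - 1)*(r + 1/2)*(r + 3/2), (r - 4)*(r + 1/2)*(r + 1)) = r + 1/2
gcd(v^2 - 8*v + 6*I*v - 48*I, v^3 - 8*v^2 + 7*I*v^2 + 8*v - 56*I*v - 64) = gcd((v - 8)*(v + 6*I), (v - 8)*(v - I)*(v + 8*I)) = v - 8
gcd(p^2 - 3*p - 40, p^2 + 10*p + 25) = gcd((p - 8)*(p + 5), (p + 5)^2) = p + 5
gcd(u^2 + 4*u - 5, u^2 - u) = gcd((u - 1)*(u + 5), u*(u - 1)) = u - 1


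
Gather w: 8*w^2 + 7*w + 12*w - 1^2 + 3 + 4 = 8*w^2 + 19*w + 6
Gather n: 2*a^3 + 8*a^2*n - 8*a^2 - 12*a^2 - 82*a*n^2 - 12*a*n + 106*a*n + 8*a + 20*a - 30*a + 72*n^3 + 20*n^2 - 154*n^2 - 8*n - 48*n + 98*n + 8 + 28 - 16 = 2*a^3 - 20*a^2 - 2*a + 72*n^3 + n^2*(-82*a - 134) + n*(8*a^2 + 94*a + 42) + 20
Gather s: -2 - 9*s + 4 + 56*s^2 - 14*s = 56*s^2 - 23*s + 2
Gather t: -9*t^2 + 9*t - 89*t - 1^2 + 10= -9*t^2 - 80*t + 9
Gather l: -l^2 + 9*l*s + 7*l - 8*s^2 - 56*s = -l^2 + l*(9*s + 7) - 8*s^2 - 56*s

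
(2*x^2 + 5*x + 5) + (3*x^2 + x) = 5*x^2 + 6*x + 5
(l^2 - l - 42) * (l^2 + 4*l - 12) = l^4 + 3*l^3 - 58*l^2 - 156*l + 504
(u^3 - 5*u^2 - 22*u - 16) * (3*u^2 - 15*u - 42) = 3*u^5 - 30*u^4 - 33*u^3 + 492*u^2 + 1164*u + 672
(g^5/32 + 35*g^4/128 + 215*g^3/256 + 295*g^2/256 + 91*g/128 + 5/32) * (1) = g^5/32 + 35*g^4/128 + 215*g^3/256 + 295*g^2/256 + 91*g/128 + 5/32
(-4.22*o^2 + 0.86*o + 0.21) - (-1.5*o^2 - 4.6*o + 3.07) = -2.72*o^2 + 5.46*o - 2.86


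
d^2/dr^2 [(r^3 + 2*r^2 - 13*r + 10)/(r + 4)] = 2*(r^3 + 12*r^2 + 48*r + 94)/(r^3 + 12*r^2 + 48*r + 64)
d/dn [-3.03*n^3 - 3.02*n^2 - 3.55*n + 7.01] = -9.09*n^2 - 6.04*n - 3.55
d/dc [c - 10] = 1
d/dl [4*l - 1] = 4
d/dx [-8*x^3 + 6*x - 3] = 6 - 24*x^2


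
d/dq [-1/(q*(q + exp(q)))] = (q*(exp(q) + 1) + q + exp(q))/(q^2*(q + exp(q))^2)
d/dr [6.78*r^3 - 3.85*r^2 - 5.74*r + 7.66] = 20.34*r^2 - 7.7*r - 5.74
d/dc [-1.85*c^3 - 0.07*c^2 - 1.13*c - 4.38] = -5.55*c^2 - 0.14*c - 1.13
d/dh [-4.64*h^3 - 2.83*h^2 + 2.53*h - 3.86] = -13.92*h^2 - 5.66*h + 2.53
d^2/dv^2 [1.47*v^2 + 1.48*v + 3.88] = 2.94000000000000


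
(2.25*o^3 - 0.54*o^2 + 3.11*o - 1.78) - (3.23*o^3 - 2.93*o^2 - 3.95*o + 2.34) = -0.98*o^3 + 2.39*o^2 + 7.06*o - 4.12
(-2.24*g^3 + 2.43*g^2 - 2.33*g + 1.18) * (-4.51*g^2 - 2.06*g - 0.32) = 10.1024*g^5 - 6.3449*g^4 + 6.2193*g^3 - 1.2996*g^2 - 1.6852*g - 0.3776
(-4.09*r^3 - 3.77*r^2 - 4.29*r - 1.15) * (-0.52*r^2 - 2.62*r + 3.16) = 2.1268*r^5 + 12.6762*r^4 - 0.8162*r^3 - 0.0753999999999984*r^2 - 10.5434*r - 3.634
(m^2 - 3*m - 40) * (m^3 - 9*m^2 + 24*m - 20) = m^5 - 12*m^4 + 11*m^3 + 268*m^2 - 900*m + 800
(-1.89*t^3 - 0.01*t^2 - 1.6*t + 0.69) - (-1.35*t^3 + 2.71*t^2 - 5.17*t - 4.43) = -0.54*t^3 - 2.72*t^2 + 3.57*t + 5.12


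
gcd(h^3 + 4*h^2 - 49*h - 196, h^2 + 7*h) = h + 7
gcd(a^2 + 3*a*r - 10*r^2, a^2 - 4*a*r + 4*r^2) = -a + 2*r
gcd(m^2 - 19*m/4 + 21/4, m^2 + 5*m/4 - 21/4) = m - 7/4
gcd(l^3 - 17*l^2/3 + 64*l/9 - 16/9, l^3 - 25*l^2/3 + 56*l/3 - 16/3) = l^2 - 13*l/3 + 4/3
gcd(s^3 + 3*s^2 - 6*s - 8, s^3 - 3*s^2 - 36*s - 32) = s^2 + 5*s + 4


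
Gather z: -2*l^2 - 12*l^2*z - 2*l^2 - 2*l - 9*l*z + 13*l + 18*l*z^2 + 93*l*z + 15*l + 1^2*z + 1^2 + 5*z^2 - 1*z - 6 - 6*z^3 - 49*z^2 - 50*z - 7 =-4*l^2 + 26*l - 6*z^3 + z^2*(18*l - 44) + z*(-12*l^2 + 84*l - 50) - 12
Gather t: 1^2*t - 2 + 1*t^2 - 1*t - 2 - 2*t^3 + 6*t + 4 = -2*t^3 + t^2 + 6*t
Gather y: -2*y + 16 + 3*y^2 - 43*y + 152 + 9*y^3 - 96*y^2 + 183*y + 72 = 9*y^3 - 93*y^2 + 138*y + 240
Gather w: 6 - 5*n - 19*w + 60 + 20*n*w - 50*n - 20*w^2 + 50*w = -55*n - 20*w^2 + w*(20*n + 31) + 66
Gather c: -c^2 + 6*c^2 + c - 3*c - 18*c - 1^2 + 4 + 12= 5*c^2 - 20*c + 15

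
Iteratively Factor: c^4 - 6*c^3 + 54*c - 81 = (c + 3)*(c^3 - 9*c^2 + 27*c - 27) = (c - 3)*(c + 3)*(c^2 - 6*c + 9) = (c - 3)^2*(c + 3)*(c - 3)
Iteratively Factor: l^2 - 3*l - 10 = (l - 5)*(l + 2)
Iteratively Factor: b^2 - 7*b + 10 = (b - 2)*(b - 5)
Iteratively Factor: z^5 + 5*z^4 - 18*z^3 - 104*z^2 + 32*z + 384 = (z + 4)*(z^4 + z^3 - 22*z^2 - 16*z + 96) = (z + 3)*(z + 4)*(z^3 - 2*z^2 - 16*z + 32) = (z - 4)*(z + 3)*(z + 4)*(z^2 + 2*z - 8) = (z - 4)*(z - 2)*(z + 3)*(z + 4)*(z + 4)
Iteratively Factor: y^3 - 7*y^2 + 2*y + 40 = (y - 5)*(y^2 - 2*y - 8) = (y - 5)*(y + 2)*(y - 4)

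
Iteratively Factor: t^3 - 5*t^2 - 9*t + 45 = (t + 3)*(t^2 - 8*t + 15) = (t - 3)*(t + 3)*(t - 5)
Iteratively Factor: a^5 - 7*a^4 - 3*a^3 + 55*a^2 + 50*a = (a + 2)*(a^4 - 9*a^3 + 15*a^2 + 25*a) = (a + 1)*(a + 2)*(a^3 - 10*a^2 + 25*a) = a*(a + 1)*(a + 2)*(a^2 - 10*a + 25) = a*(a - 5)*(a + 1)*(a + 2)*(a - 5)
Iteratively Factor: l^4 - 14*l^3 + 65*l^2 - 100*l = (l)*(l^3 - 14*l^2 + 65*l - 100) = l*(l - 5)*(l^2 - 9*l + 20) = l*(l - 5)^2*(l - 4)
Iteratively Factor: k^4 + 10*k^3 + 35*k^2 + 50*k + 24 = (k + 3)*(k^3 + 7*k^2 + 14*k + 8) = (k + 2)*(k + 3)*(k^2 + 5*k + 4) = (k + 2)*(k + 3)*(k + 4)*(k + 1)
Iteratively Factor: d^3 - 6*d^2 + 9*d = (d - 3)*(d^2 - 3*d) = d*(d - 3)*(d - 3)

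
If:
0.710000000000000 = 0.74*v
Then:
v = 0.96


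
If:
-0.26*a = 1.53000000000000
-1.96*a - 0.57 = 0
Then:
No Solution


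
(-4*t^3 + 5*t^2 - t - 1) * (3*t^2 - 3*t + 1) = -12*t^5 + 27*t^4 - 22*t^3 + 5*t^2 + 2*t - 1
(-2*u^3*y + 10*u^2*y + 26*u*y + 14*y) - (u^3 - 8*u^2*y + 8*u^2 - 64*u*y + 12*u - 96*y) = -2*u^3*y - u^3 + 18*u^2*y - 8*u^2 + 90*u*y - 12*u + 110*y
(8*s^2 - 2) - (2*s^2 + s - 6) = 6*s^2 - s + 4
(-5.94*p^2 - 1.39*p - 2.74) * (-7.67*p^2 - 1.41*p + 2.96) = 45.5598*p^4 + 19.0367*p^3 + 5.3933*p^2 - 0.251*p - 8.1104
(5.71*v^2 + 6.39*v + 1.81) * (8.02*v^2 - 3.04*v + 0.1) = 45.7942*v^4 + 33.8894*v^3 - 4.3384*v^2 - 4.8634*v + 0.181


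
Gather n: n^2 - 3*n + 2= n^2 - 3*n + 2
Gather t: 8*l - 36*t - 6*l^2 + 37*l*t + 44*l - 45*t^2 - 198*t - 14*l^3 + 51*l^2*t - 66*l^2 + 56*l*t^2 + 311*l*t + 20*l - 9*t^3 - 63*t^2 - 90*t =-14*l^3 - 72*l^2 + 72*l - 9*t^3 + t^2*(56*l - 108) + t*(51*l^2 + 348*l - 324)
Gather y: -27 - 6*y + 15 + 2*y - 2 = -4*y - 14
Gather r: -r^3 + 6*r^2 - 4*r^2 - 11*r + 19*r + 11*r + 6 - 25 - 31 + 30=-r^3 + 2*r^2 + 19*r - 20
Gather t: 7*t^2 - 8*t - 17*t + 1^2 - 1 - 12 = 7*t^2 - 25*t - 12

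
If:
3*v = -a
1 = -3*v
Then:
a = 1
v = -1/3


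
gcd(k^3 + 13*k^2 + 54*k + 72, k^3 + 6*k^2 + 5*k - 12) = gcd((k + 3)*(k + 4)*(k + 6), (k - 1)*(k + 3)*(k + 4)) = k^2 + 7*k + 12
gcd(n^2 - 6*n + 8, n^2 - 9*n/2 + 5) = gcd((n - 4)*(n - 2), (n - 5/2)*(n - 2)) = n - 2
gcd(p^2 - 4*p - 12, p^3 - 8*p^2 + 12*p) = p - 6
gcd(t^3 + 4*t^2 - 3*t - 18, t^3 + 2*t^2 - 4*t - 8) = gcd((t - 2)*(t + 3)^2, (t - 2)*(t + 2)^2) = t - 2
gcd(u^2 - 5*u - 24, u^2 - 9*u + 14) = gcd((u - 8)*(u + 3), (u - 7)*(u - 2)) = 1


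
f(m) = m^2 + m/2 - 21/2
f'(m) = 2*m + 1/2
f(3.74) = 5.36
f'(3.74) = 7.98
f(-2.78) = -4.16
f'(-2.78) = -5.06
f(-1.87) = -7.94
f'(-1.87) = -3.24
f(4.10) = 8.36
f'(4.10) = 8.70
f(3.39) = 2.69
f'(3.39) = 7.28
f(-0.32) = -10.56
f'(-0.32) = -0.14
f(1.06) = -8.85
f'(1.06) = 2.62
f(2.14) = -4.85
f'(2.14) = 4.78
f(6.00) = 28.50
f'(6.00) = 12.50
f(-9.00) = 66.00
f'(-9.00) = -17.50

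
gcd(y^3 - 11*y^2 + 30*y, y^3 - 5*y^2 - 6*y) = y^2 - 6*y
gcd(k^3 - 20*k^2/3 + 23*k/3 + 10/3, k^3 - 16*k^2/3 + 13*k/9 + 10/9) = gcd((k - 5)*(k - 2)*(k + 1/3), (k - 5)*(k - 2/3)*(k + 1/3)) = k^2 - 14*k/3 - 5/3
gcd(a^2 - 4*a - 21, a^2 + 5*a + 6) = a + 3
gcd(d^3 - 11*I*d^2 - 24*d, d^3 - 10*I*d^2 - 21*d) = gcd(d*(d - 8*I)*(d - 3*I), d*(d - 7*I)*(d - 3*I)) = d^2 - 3*I*d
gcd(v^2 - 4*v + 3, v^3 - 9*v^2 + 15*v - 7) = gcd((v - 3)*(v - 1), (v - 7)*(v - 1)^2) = v - 1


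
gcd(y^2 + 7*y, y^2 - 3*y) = y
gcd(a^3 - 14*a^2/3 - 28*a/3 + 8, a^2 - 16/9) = 1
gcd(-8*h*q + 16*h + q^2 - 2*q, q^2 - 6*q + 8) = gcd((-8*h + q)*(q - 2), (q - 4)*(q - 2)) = q - 2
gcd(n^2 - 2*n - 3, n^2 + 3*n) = 1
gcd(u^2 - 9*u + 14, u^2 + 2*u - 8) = u - 2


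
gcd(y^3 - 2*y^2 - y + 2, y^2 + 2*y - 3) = y - 1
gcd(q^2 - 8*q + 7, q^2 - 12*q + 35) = q - 7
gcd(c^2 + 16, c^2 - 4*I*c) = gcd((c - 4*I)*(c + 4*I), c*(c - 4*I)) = c - 4*I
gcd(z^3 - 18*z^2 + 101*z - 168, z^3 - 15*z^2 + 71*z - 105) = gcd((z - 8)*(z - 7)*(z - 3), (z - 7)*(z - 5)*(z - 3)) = z^2 - 10*z + 21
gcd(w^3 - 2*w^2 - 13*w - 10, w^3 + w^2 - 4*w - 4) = w^2 + 3*w + 2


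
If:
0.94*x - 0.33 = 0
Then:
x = 0.35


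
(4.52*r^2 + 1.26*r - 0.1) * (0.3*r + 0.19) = 1.356*r^3 + 1.2368*r^2 + 0.2094*r - 0.019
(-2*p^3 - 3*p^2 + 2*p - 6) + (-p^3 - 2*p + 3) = -3*p^3 - 3*p^2 - 3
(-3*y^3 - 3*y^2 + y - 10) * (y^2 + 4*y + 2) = -3*y^5 - 15*y^4 - 17*y^3 - 12*y^2 - 38*y - 20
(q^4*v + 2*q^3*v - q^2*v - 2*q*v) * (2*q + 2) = 2*q^5*v + 6*q^4*v + 2*q^3*v - 6*q^2*v - 4*q*v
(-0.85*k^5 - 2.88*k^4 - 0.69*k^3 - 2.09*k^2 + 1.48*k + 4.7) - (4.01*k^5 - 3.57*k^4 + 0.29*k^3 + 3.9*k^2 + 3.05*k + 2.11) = -4.86*k^5 + 0.69*k^4 - 0.98*k^3 - 5.99*k^2 - 1.57*k + 2.59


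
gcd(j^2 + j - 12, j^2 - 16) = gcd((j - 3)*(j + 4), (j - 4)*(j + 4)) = j + 4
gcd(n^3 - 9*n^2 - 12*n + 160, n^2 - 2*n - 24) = n + 4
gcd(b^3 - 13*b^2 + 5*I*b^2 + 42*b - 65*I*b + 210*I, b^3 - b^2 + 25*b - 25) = b + 5*I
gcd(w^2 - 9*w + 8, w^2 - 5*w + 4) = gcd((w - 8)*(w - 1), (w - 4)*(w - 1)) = w - 1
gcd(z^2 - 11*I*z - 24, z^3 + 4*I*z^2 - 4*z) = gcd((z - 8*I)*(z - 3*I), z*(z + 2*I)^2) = 1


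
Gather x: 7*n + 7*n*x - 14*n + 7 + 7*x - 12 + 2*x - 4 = -7*n + x*(7*n + 9) - 9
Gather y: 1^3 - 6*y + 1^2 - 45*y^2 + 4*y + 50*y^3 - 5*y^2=50*y^3 - 50*y^2 - 2*y + 2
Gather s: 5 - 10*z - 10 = -10*z - 5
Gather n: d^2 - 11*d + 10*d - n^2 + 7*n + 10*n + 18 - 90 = d^2 - d - n^2 + 17*n - 72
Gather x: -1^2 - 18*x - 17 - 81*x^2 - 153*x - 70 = -81*x^2 - 171*x - 88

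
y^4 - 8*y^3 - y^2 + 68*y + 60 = (y - 6)*(y - 5)*(y + 1)*(y + 2)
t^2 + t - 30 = (t - 5)*(t + 6)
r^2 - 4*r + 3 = (r - 3)*(r - 1)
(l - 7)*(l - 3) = l^2 - 10*l + 21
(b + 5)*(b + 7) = b^2 + 12*b + 35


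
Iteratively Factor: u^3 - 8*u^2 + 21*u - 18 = (u - 2)*(u^2 - 6*u + 9) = (u - 3)*(u - 2)*(u - 3)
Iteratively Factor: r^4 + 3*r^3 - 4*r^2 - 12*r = (r - 2)*(r^3 + 5*r^2 + 6*r) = (r - 2)*(r + 3)*(r^2 + 2*r) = (r - 2)*(r + 2)*(r + 3)*(r)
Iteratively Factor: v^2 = (v)*(v)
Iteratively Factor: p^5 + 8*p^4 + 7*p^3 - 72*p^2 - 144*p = (p + 3)*(p^4 + 5*p^3 - 8*p^2 - 48*p) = (p + 3)*(p + 4)*(p^3 + p^2 - 12*p) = p*(p + 3)*(p + 4)*(p^2 + p - 12) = p*(p + 3)*(p + 4)^2*(p - 3)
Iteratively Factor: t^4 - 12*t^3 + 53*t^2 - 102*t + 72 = (t - 3)*(t^3 - 9*t^2 + 26*t - 24) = (t - 3)*(t - 2)*(t^2 - 7*t + 12) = (t - 3)^2*(t - 2)*(t - 4)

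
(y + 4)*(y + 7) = y^2 + 11*y + 28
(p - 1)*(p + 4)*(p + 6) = p^3 + 9*p^2 + 14*p - 24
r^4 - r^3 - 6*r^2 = r^2*(r - 3)*(r + 2)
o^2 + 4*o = o*(o + 4)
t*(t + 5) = t^2 + 5*t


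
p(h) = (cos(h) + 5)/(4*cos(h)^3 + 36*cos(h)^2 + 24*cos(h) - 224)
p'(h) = (cos(h) + 5)*(12*sin(h)*cos(h)^2 + 72*sin(h)*cos(h) + 24*sin(h))/(4*cos(h)^3 + 36*cos(h)^2 + 24*cos(h) - 224)^2 - sin(h)/(4*cos(h)^3 + 36*cos(h)^2 + 24*cos(h) - 224) = (183*cos(h)/2 + 12*cos(2*h) + cos(3*h)/2 + 98)*sin(h)/(4*(cos(h)^3 + 9*cos(h)^2 + 6*cos(h) - 56)^2)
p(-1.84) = -0.02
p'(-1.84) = -0.00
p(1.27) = -0.02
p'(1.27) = 0.01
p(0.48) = -0.03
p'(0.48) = 0.01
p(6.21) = -0.04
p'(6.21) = -0.00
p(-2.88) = -0.02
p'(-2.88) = -0.00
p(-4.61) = -0.02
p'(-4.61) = 0.01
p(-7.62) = -0.02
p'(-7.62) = -0.01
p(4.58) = -0.02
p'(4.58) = -0.01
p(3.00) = -0.02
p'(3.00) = 0.00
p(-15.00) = -0.02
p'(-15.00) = 0.00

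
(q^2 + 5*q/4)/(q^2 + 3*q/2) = (4*q + 5)/(2*(2*q + 3))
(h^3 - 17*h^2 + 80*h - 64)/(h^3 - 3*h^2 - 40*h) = (h^2 - 9*h + 8)/(h*(h + 5))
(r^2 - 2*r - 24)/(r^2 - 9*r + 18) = (r + 4)/(r - 3)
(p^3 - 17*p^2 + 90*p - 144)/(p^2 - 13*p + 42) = (p^2 - 11*p + 24)/(p - 7)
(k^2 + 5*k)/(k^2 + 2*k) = (k + 5)/(k + 2)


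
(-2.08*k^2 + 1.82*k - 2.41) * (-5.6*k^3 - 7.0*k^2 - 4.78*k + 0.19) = 11.648*k^5 + 4.368*k^4 + 10.6984*k^3 + 7.7752*k^2 + 11.8656*k - 0.4579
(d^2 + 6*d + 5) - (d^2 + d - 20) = 5*d + 25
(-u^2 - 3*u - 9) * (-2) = 2*u^2 + 6*u + 18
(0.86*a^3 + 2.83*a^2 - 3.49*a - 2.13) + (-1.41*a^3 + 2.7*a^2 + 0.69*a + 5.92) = -0.55*a^3 + 5.53*a^2 - 2.8*a + 3.79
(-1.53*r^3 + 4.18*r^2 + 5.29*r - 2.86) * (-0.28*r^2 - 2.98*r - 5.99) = 0.4284*r^5 + 3.389*r^4 - 4.7729*r^3 - 40.0016*r^2 - 23.1643*r + 17.1314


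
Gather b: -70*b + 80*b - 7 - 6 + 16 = 10*b + 3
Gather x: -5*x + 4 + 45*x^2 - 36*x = 45*x^2 - 41*x + 4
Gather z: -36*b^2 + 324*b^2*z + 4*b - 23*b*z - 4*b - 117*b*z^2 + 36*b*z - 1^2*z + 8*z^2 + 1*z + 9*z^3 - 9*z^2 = -36*b^2 + 9*z^3 + z^2*(-117*b - 1) + z*(324*b^2 + 13*b)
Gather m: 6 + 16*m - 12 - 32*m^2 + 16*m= -32*m^2 + 32*m - 6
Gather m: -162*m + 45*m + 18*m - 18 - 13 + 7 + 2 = -99*m - 22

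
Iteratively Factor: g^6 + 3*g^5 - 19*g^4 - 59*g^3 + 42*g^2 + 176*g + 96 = (g + 1)*(g^5 + 2*g^4 - 21*g^3 - 38*g^2 + 80*g + 96) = (g + 1)*(g + 3)*(g^4 - g^3 - 18*g^2 + 16*g + 32) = (g - 2)*(g + 1)*(g + 3)*(g^3 + g^2 - 16*g - 16) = (g - 2)*(g + 1)*(g + 3)*(g + 4)*(g^2 - 3*g - 4) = (g - 4)*(g - 2)*(g + 1)*(g + 3)*(g + 4)*(g + 1)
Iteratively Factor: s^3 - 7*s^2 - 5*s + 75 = (s + 3)*(s^2 - 10*s + 25) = (s - 5)*(s + 3)*(s - 5)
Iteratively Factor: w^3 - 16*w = (w + 4)*(w^2 - 4*w) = (w - 4)*(w + 4)*(w)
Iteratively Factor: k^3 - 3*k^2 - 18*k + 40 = (k - 5)*(k^2 + 2*k - 8) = (k - 5)*(k + 4)*(k - 2)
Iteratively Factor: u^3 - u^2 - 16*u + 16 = (u + 4)*(u^2 - 5*u + 4) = (u - 1)*(u + 4)*(u - 4)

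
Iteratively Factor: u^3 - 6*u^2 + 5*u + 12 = (u - 3)*(u^2 - 3*u - 4) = (u - 3)*(u + 1)*(u - 4)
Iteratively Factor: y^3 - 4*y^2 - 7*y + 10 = (y + 2)*(y^2 - 6*y + 5) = (y - 1)*(y + 2)*(y - 5)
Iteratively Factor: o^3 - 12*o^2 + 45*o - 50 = (o - 2)*(o^2 - 10*o + 25) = (o - 5)*(o - 2)*(o - 5)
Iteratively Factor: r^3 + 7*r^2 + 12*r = (r + 3)*(r^2 + 4*r) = r*(r + 3)*(r + 4)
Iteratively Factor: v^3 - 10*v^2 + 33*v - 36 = (v - 4)*(v^2 - 6*v + 9) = (v - 4)*(v - 3)*(v - 3)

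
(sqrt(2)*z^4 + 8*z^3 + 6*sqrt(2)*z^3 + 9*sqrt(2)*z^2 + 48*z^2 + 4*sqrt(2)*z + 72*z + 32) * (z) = sqrt(2)*z^5 + 8*z^4 + 6*sqrt(2)*z^4 + 9*sqrt(2)*z^3 + 48*z^3 + 4*sqrt(2)*z^2 + 72*z^2 + 32*z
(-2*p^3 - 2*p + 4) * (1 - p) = 2*p^4 - 2*p^3 + 2*p^2 - 6*p + 4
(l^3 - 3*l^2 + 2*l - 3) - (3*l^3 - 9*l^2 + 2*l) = -2*l^3 + 6*l^2 - 3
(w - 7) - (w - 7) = 0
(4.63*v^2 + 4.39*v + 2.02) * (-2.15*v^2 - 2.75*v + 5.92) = -9.9545*v^4 - 22.171*v^3 + 10.9941*v^2 + 20.4338*v + 11.9584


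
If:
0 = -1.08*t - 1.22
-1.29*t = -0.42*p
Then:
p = -3.47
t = -1.13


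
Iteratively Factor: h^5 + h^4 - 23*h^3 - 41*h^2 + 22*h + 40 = (h - 5)*(h^4 + 6*h^3 + 7*h^2 - 6*h - 8) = (h - 5)*(h + 2)*(h^3 + 4*h^2 - h - 4) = (h - 5)*(h + 1)*(h + 2)*(h^2 + 3*h - 4) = (h - 5)*(h - 1)*(h + 1)*(h + 2)*(h + 4)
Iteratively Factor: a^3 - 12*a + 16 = (a - 2)*(a^2 + 2*a - 8) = (a - 2)^2*(a + 4)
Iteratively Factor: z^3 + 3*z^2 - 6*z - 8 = (z + 1)*(z^2 + 2*z - 8) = (z + 1)*(z + 4)*(z - 2)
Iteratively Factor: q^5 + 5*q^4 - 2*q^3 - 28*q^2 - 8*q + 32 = (q + 2)*(q^4 + 3*q^3 - 8*q^2 - 12*q + 16) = (q - 2)*(q + 2)*(q^3 + 5*q^2 + 2*q - 8) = (q - 2)*(q - 1)*(q + 2)*(q^2 + 6*q + 8) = (q - 2)*(q - 1)*(q + 2)^2*(q + 4)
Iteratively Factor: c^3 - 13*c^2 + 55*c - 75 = (c - 5)*(c^2 - 8*c + 15) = (c - 5)*(c - 3)*(c - 5)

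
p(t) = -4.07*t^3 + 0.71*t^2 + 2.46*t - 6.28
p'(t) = -12.21*t^2 + 1.42*t + 2.46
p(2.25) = -43.51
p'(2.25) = -56.16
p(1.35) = -11.68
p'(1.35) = -17.88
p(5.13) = -524.45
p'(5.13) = -311.58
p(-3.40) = 153.53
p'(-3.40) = -143.52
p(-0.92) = -4.77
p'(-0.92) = -9.18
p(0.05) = -6.16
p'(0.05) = 2.50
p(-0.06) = -6.42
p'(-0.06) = 2.33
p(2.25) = -43.51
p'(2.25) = -56.16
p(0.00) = -6.28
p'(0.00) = 2.46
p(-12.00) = 7099.40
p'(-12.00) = -1772.82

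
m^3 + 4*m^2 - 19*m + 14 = (m - 2)*(m - 1)*(m + 7)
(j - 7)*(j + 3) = j^2 - 4*j - 21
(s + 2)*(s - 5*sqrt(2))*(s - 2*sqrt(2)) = s^3 - 7*sqrt(2)*s^2 + 2*s^2 - 14*sqrt(2)*s + 20*s + 40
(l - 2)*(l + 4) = l^2 + 2*l - 8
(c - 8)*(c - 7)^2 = c^3 - 22*c^2 + 161*c - 392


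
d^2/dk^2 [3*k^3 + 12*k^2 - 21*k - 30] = 18*k + 24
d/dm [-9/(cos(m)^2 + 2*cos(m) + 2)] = -18*(cos(m) + 1)*sin(m)/(cos(m)^2 + 2*cos(m) + 2)^2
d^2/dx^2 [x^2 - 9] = 2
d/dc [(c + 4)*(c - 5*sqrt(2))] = 2*c - 5*sqrt(2) + 4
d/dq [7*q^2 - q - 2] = 14*q - 1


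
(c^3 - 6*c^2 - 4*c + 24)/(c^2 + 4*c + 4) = (c^2 - 8*c + 12)/(c + 2)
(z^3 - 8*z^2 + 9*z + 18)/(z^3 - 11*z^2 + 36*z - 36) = (z + 1)/(z - 2)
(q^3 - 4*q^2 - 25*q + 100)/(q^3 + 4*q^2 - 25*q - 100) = (q - 4)/(q + 4)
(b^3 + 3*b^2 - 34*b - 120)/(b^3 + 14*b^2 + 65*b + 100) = (b - 6)/(b + 5)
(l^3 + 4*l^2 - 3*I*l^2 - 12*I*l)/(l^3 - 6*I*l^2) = (l^2 + l*(4 - 3*I) - 12*I)/(l*(l - 6*I))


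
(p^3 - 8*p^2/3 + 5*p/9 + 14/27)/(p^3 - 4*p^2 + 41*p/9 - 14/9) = (p + 1/3)/(p - 1)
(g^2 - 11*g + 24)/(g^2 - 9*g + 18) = (g - 8)/(g - 6)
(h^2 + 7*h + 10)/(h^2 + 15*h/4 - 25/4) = 4*(h + 2)/(4*h - 5)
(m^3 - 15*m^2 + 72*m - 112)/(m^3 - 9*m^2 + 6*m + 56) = (m - 4)/(m + 2)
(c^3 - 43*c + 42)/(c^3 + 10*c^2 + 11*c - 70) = (c^2 - 7*c + 6)/(c^2 + 3*c - 10)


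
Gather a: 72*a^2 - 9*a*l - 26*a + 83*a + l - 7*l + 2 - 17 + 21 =72*a^2 + a*(57 - 9*l) - 6*l + 6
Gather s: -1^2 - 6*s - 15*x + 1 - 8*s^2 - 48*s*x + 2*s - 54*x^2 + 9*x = -8*s^2 + s*(-48*x - 4) - 54*x^2 - 6*x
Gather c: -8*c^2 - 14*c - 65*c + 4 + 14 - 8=-8*c^2 - 79*c + 10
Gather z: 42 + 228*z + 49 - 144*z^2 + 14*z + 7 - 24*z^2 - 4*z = -168*z^2 + 238*z + 98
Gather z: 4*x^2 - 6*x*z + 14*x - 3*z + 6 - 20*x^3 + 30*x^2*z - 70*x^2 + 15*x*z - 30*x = -20*x^3 - 66*x^2 - 16*x + z*(30*x^2 + 9*x - 3) + 6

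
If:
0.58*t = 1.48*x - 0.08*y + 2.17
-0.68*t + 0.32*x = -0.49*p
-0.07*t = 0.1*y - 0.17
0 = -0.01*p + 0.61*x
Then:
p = 5.69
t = 4.15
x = 0.09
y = -1.20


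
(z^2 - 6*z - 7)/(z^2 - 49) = (z + 1)/(z + 7)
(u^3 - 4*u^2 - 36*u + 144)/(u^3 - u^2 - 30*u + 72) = (u - 6)/(u - 3)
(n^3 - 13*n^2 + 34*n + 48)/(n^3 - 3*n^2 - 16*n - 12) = (n - 8)/(n + 2)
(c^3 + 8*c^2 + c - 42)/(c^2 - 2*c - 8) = (-c^3 - 8*c^2 - c + 42)/(-c^2 + 2*c + 8)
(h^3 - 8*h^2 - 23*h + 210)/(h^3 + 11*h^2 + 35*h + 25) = (h^2 - 13*h + 42)/(h^2 + 6*h + 5)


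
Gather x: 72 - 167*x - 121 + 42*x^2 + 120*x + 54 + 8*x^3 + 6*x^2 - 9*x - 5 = 8*x^3 + 48*x^2 - 56*x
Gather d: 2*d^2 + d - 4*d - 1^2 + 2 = 2*d^2 - 3*d + 1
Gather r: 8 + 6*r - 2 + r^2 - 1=r^2 + 6*r + 5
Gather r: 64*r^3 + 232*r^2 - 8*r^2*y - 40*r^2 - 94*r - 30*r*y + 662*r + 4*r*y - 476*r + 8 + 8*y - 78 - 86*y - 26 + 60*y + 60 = 64*r^3 + r^2*(192 - 8*y) + r*(92 - 26*y) - 18*y - 36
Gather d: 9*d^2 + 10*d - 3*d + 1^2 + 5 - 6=9*d^2 + 7*d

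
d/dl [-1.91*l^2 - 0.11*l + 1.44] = -3.82*l - 0.11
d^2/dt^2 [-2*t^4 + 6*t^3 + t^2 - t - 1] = -24*t^2 + 36*t + 2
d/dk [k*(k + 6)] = 2*k + 6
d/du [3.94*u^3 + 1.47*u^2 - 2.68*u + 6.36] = 11.82*u^2 + 2.94*u - 2.68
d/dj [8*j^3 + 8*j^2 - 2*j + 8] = 24*j^2 + 16*j - 2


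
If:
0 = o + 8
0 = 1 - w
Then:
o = -8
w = 1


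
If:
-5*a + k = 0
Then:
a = k/5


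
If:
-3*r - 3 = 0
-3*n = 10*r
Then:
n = 10/3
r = -1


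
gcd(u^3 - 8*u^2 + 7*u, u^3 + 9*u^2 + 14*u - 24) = u - 1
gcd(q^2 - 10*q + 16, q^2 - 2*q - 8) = 1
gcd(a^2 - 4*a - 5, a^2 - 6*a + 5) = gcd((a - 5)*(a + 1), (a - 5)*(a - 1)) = a - 5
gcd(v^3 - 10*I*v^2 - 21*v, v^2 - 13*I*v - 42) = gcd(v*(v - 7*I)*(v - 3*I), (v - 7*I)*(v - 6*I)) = v - 7*I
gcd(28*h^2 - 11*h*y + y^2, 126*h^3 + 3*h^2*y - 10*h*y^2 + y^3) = -7*h + y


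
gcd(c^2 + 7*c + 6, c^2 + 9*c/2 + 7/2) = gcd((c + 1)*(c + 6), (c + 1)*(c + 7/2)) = c + 1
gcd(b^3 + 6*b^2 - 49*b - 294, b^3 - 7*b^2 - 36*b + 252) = b^2 - b - 42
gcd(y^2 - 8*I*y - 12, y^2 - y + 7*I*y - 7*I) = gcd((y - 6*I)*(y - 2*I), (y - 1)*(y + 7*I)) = 1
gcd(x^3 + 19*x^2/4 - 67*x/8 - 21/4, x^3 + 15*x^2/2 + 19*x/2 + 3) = x^2 + 13*x/2 + 3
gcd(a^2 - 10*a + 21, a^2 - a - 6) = a - 3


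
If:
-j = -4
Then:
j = 4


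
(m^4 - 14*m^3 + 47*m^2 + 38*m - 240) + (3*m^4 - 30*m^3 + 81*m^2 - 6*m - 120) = 4*m^4 - 44*m^3 + 128*m^2 + 32*m - 360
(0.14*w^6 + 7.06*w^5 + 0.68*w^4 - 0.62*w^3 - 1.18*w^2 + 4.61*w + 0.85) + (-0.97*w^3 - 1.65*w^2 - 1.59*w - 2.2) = 0.14*w^6 + 7.06*w^5 + 0.68*w^4 - 1.59*w^3 - 2.83*w^2 + 3.02*w - 1.35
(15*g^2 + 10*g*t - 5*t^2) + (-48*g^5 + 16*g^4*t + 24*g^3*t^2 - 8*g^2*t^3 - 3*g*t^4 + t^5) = -48*g^5 + 16*g^4*t + 24*g^3*t^2 - 8*g^2*t^3 + 15*g^2 - 3*g*t^4 + 10*g*t + t^5 - 5*t^2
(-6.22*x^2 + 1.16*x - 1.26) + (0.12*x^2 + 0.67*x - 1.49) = -6.1*x^2 + 1.83*x - 2.75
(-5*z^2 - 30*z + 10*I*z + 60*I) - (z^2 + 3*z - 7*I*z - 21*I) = -6*z^2 - 33*z + 17*I*z + 81*I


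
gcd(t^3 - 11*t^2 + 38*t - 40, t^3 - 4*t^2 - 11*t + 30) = t^2 - 7*t + 10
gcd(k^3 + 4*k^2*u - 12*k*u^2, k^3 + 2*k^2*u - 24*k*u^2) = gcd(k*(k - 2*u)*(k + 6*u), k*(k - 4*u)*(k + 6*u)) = k^2 + 6*k*u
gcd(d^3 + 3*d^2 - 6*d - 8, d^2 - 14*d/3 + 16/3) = d - 2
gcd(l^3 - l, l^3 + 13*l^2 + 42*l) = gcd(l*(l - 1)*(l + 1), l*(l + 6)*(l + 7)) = l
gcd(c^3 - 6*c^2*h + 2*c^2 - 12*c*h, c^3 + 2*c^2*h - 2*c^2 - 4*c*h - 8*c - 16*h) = c + 2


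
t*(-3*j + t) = -3*j*t + t^2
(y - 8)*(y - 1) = y^2 - 9*y + 8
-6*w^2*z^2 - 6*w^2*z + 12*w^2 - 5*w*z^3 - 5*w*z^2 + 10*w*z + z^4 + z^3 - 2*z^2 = (-6*w + z)*(w + z)*(z - 1)*(z + 2)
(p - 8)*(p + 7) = p^2 - p - 56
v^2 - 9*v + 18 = (v - 6)*(v - 3)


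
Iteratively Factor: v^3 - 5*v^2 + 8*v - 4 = (v - 2)*(v^2 - 3*v + 2) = (v - 2)^2*(v - 1)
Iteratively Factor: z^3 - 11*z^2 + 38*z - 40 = (z - 2)*(z^2 - 9*z + 20) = (z - 4)*(z - 2)*(z - 5)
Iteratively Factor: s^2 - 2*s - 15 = (s - 5)*(s + 3)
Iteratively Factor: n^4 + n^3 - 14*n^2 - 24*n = (n - 4)*(n^3 + 5*n^2 + 6*n) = (n - 4)*(n + 3)*(n^2 + 2*n) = n*(n - 4)*(n + 3)*(n + 2)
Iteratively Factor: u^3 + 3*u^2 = (u + 3)*(u^2) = u*(u + 3)*(u)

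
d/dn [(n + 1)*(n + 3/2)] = 2*n + 5/2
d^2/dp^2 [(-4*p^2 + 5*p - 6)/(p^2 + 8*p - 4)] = 2*(37*p^3 - 66*p^2 - 84*p - 312)/(p^6 + 24*p^5 + 180*p^4 + 320*p^3 - 720*p^2 + 384*p - 64)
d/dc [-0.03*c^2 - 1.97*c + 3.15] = -0.06*c - 1.97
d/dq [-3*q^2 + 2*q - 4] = 2 - 6*q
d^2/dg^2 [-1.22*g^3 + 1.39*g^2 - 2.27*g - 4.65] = 2.78 - 7.32*g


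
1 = 1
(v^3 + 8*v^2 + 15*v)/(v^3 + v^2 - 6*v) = (v + 5)/(v - 2)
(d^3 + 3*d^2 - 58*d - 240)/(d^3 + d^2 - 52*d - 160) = (d + 6)/(d + 4)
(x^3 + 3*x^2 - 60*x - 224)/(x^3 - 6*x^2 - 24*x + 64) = (x + 7)/(x - 2)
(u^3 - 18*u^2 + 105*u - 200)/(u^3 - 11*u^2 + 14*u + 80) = (u - 5)/(u + 2)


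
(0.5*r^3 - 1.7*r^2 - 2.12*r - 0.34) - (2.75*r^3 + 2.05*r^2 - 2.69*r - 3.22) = -2.25*r^3 - 3.75*r^2 + 0.57*r + 2.88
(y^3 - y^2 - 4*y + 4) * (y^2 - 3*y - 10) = y^5 - 4*y^4 - 11*y^3 + 26*y^2 + 28*y - 40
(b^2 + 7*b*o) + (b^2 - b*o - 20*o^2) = 2*b^2 + 6*b*o - 20*o^2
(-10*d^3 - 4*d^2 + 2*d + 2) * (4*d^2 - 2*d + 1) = -40*d^5 + 4*d^4 + 6*d^3 - 2*d + 2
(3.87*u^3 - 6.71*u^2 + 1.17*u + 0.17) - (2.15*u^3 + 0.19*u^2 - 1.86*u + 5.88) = 1.72*u^3 - 6.9*u^2 + 3.03*u - 5.71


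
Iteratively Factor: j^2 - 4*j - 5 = (j + 1)*(j - 5)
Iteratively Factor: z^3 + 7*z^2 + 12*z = (z + 3)*(z^2 + 4*z) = z*(z + 3)*(z + 4)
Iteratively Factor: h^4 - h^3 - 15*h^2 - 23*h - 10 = (h + 1)*(h^3 - 2*h^2 - 13*h - 10) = (h - 5)*(h + 1)*(h^2 + 3*h + 2) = (h - 5)*(h + 1)*(h + 2)*(h + 1)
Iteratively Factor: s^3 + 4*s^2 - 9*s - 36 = (s + 4)*(s^2 - 9) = (s - 3)*(s + 4)*(s + 3)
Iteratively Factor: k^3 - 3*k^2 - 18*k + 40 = (k - 2)*(k^2 - k - 20) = (k - 2)*(k + 4)*(k - 5)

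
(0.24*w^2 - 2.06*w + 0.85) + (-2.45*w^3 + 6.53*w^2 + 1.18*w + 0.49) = -2.45*w^3 + 6.77*w^2 - 0.88*w + 1.34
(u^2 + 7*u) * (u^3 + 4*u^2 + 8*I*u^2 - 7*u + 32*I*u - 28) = u^5 + 11*u^4 + 8*I*u^4 + 21*u^3 + 88*I*u^3 - 77*u^2 + 224*I*u^2 - 196*u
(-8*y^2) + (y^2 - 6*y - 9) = -7*y^2 - 6*y - 9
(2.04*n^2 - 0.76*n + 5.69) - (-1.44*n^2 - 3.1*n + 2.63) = 3.48*n^2 + 2.34*n + 3.06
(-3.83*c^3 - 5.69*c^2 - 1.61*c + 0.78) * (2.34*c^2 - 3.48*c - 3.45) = -8.9622*c^5 + 0.0137999999999998*c^4 + 29.2473*c^3 + 27.0585*c^2 + 2.8401*c - 2.691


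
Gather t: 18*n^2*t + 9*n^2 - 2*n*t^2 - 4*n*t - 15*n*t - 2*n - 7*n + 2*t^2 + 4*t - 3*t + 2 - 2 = 9*n^2 - 9*n + t^2*(2 - 2*n) + t*(18*n^2 - 19*n + 1)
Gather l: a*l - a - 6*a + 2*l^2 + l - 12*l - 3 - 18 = -7*a + 2*l^2 + l*(a - 11) - 21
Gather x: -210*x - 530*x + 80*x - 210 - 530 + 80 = -660*x - 660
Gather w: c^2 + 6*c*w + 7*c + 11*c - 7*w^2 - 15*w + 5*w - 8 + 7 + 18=c^2 + 18*c - 7*w^2 + w*(6*c - 10) + 17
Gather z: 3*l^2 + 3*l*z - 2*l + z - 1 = 3*l^2 - 2*l + z*(3*l + 1) - 1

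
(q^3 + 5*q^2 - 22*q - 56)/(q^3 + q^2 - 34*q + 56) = (q + 2)/(q - 2)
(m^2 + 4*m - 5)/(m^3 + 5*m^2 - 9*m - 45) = (m - 1)/(m^2 - 9)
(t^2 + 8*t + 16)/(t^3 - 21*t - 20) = (t + 4)/(t^2 - 4*t - 5)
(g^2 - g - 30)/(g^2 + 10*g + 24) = (g^2 - g - 30)/(g^2 + 10*g + 24)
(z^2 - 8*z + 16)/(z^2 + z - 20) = (z - 4)/(z + 5)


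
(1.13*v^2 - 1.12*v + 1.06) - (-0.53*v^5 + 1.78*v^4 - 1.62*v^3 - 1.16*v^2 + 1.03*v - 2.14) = 0.53*v^5 - 1.78*v^4 + 1.62*v^3 + 2.29*v^2 - 2.15*v + 3.2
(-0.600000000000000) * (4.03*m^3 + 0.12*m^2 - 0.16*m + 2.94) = -2.418*m^3 - 0.072*m^2 + 0.096*m - 1.764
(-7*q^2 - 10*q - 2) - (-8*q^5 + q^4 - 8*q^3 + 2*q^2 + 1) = 8*q^5 - q^4 + 8*q^3 - 9*q^2 - 10*q - 3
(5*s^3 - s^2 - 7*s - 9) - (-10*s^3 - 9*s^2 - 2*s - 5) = 15*s^3 + 8*s^2 - 5*s - 4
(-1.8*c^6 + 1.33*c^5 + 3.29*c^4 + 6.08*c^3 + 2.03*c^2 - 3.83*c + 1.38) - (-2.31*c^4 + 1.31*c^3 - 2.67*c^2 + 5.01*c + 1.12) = -1.8*c^6 + 1.33*c^5 + 5.6*c^4 + 4.77*c^3 + 4.7*c^2 - 8.84*c + 0.26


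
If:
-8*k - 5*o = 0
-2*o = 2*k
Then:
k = 0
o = 0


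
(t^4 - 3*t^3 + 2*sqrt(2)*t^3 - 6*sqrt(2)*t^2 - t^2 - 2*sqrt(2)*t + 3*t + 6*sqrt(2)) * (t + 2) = t^5 - t^4 + 2*sqrt(2)*t^4 - 7*t^3 - 2*sqrt(2)*t^3 - 14*sqrt(2)*t^2 + t^2 + 2*sqrt(2)*t + 6*t + 12*sqrt(2)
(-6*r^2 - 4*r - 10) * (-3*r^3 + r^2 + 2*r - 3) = 18*r^5 + 6*r^4 + 14*r^3 - 8*r + 30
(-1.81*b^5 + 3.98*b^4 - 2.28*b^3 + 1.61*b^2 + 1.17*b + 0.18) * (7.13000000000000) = -12.9053*b^5 + 28.3774*b^4 - 16.2564*b^3 + 11.4793*b^2 + 8.3421*b + 1.2834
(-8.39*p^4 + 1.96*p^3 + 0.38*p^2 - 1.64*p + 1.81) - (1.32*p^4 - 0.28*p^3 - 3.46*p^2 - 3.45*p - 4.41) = -9.71*p^4 + 2.24*p^3 + 3.84*p^2 + 1.81*p + 6.22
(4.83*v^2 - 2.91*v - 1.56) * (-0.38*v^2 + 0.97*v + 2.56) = -1.8354*v^4 + 5.7909*v^3 + 10.1349*v^2 - 8.9628*v - 3.9936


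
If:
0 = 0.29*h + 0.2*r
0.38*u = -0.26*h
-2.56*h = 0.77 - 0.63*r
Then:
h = -0.22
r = 0.32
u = 0.15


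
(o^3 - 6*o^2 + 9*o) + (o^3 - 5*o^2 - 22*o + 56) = 2*o^3 - 11*o^2 - 13*o + 56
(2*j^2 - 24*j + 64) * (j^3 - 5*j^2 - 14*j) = 2*j^5 - 34*j^4 + 156*j^3 + 16*j^2 - 896*j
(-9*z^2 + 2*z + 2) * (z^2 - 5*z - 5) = -9*z^4 + 47*z^3 + 37*z^2 - 20*z - 10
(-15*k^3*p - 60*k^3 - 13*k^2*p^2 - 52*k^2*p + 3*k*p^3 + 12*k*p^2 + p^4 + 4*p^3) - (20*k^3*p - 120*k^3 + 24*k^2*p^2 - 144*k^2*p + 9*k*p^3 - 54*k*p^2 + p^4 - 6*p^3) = -35*k^3*p + 60*k^3 - 37*k^2*p^2 + 92*k^2*p - 6*k*p^3 + 66*k*p^2 + 10*p^3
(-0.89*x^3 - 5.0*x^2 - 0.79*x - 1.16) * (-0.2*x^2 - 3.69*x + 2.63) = 0.178*x^5 + 4.2841*x^4 + 16.2673*x^3 - 10.0029*x^2 + 2.2027*x - 3.0508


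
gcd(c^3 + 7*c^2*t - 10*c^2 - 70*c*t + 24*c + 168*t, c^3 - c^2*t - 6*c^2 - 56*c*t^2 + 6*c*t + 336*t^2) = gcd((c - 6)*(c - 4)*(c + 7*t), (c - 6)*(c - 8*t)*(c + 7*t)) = c^2 + 7*c*t - 6*c - 42*t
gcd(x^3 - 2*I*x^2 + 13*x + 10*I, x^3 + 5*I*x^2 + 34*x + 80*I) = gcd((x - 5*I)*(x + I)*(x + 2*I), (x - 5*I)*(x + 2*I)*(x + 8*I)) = x^2 - 3*I*x + 10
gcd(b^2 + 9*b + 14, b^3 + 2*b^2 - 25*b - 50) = b + 2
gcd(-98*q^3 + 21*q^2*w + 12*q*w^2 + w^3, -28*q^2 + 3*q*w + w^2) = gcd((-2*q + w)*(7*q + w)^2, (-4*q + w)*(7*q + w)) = 7*q + w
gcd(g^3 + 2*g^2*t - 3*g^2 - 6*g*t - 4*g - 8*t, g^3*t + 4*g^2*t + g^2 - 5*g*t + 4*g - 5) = 1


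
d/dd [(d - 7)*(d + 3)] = 2*d - 4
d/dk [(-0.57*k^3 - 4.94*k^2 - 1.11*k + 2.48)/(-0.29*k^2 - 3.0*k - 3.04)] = (0.1653*k^4 + 3.42*k^3 + 19.6965*k^2 + 31.4736*k + 10.8144)/(0.0841*k^4 + 1.74*k^3 + 10.7632*k^2 + 18.24*k + 9.2416)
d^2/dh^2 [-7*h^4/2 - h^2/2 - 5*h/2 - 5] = -42*h^2 - 1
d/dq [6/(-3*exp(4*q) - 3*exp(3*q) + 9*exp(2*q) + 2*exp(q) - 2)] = (72*exp(3*q) + 54*exp(2*q) - 108*exp(q) - 12)*exp(q)/(3*exp(4*q) + 3*exp(3*q) - 9*exp(2*q) - 2*exp(q) + 2)^2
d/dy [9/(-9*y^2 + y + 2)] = 9*(18*y - 1)/(-9*y^2 + y + 2)^2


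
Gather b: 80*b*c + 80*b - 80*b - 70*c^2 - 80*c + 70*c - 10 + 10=80*b*c - 70*c^2 - 10*c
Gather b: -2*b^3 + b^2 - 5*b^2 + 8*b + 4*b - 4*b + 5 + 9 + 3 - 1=-2*b^3 - 4*b^2 + 8*b + 16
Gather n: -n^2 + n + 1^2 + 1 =-n^2 + n + 2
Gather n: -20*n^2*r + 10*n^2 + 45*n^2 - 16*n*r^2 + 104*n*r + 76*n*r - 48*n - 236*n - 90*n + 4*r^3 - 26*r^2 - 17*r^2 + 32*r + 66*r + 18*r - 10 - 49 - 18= n^2*(55 - 20*r) + n*(-16*r^2 + 180*r - 374) + 4*r^3 - 43*r^2 + 116*r - 77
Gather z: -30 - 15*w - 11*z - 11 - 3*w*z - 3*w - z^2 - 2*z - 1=-18*w - z^2 + z*(-3*w - 13) - 42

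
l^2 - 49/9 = (l - 7/3)*(l + 7/3)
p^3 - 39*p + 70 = (p - 5)*(p - 2)*(p + 7)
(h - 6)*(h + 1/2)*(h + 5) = h^3 - h^2/2 - 61*h/2 - 15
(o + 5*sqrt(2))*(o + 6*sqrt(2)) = o^2 + 11*sqrt(2)*o + 60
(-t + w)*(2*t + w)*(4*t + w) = -8*t^3 + 2*t^2*w + 5*t*w^2 + w^3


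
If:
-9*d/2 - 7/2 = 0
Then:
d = -7/9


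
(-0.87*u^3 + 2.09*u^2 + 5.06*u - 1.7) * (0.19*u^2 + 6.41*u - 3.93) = -0.1653*u^5 - 5.1796*u^4 + 17.7774*u^3 + 23.8979*u^2 - 30.7828*u + 6.681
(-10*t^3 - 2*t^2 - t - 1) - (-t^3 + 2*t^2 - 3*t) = -9*t^3 - 4*t^2 + 2*t - 1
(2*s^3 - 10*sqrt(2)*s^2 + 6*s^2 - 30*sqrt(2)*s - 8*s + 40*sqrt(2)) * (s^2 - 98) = 2*s^5 - 10*sqrt(2)*s^4 + 6*s^4 - 204*s^3 - 30*sqrt(2)*s^3 - 588*s^2 + 1020*sqrt(2)*s^2 + 784*s + 2940*sqrt(2)*s - 3920*sqrt(2)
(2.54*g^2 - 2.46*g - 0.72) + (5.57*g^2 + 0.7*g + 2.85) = 8.11*g^2 - 1.76*g + 2.13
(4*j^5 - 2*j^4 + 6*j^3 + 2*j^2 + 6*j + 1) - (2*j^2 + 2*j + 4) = 4*j^5 - 2*j^4 + 6*j^3 + 4*j - 3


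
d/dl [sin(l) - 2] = cos(l)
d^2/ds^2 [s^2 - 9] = 2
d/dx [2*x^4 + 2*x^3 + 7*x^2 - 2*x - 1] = 8*x^3 + 6*x^2 + 14*x - 2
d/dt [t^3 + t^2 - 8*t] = 3*t^2 + 2*t - 8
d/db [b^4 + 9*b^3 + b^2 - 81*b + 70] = 4*b^3 + 27*b^2 + 2*b - 81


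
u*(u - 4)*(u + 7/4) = u^3 - 9*u^2/4 - 7*u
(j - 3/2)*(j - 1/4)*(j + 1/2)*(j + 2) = j^4 + 3*j^3/4 - 3*j^2 - 13*j/16 + 3/8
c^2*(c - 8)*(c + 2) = c^4 - 6*c^3 - 16*c^2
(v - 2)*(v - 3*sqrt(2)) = v^2 - 3*sqrt(2)*v - 2*v + 6*sqrt(2)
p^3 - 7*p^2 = p^2*(p - 7)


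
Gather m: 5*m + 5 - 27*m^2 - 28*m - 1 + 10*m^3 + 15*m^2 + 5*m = 10*m^3 - 12*m^2 - 18*m + 4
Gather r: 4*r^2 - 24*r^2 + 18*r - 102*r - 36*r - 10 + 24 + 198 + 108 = -20*r^2 - 120*r + 320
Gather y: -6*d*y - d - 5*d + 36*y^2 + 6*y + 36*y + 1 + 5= -6*d + 36*y^2 + y*(42 - 6*d) + 6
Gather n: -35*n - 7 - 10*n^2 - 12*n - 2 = -10*n^2 - 47*n - 9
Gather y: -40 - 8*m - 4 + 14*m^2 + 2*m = 14*m^2 - 6*m - 44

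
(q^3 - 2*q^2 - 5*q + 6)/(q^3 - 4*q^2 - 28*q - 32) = (q^2 - 4*q + 3)/(q^2 - 6*q - 16)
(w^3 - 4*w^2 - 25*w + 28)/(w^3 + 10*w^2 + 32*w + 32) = (w^2 - 8*w + 7)/(w^2 + 6*w + 8)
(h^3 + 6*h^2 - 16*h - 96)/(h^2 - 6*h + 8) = (h^2 + 10*h + 24)/(h - 2)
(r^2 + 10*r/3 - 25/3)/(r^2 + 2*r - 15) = (r - 5/3)/(r - 3)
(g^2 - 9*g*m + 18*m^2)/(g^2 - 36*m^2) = (g - 3*m)/(g + 6*m)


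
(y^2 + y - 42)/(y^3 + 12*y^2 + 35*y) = (y - 6)/(y*(y + 5))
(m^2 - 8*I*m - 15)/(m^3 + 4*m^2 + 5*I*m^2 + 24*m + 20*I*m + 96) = (m - 5*I)/(m^2 + m*(4 + 8*I) + 32*I)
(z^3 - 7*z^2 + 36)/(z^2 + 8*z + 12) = (z^2 - 9*z + 18)/(z + 6)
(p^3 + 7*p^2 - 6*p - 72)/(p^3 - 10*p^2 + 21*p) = (p^2 + 10*p + 24)/(p*(p - 7))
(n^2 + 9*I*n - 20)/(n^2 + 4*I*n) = (n + 5*I)/n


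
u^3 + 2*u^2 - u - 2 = (u - 1)*(u + 1)*(u + 2)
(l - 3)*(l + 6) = l^2 + 3*l - 18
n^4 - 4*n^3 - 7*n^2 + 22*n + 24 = (n - 4)*(n - 3)*(n + 1)*(n + 2)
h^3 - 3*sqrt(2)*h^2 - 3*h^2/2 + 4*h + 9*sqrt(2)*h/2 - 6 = (h - 3/2)*(h - 2*sqrt(2))*(h - sqrt(2))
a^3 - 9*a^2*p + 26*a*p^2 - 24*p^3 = (a - 4*p)*(a - 3*p)*(a - 2*p)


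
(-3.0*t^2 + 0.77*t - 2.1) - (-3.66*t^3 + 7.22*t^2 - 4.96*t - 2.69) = 3.66*t^3 - 10.22*t^2 + 5.73*t + 0.59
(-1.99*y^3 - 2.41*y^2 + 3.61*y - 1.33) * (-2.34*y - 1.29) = 4.6566*y^4 + 8.2065*y^3 - 5.3385*y^2 - 1.5447*y + 1.7157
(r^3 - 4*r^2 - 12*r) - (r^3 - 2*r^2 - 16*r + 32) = -2*r^2 + 4*r - 32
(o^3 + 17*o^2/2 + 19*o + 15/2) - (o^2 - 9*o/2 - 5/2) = o^3 + 15*o^2/2 + 47*o/2 + 10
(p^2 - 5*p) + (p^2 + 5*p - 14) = 2*p^2 - 14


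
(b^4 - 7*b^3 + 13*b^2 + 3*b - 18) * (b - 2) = b^5 - 9*b^4 + 27*b^3 - 23*b^2 - 24*b + 36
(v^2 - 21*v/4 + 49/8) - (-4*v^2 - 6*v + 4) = 5*v^2 + 3*v/4 + 17/8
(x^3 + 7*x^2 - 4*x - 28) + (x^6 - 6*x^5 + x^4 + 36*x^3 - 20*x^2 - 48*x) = x^6 - 6*x^5 + x^4 + 37*x^3 - 13*x^2 - 52*x - 28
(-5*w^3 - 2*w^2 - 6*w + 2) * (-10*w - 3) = 50*w^4 + 35*w^3 + 66*w^2 - 2*w - 6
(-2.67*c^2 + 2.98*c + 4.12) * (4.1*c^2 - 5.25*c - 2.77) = -10.947*c^4 + 26.2355*c^3 + 8.6429*c^2 - 29.8846*c - 11.4124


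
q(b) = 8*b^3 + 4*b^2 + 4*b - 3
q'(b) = 24*b^2 + 8*b + 4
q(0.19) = -2.04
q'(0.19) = 6.39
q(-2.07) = -65.10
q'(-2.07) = 90.28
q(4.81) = 999.06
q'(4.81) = 597.75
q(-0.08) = -3.30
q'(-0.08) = 3.51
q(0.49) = 0.86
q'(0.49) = 13.68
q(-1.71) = -38.15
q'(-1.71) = 60.50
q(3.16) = 302.02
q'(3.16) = 268.93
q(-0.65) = -6.11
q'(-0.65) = 8.94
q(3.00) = 261.00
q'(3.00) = 244.00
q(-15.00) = -26163.00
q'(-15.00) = 5284.00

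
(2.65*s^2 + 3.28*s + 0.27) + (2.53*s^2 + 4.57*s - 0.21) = 5.18*s^2 + 7.85*s + 0.06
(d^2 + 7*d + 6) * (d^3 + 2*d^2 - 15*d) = d^5 + 9*d^4 + 5*d^3 - 93*d^2 - 90*d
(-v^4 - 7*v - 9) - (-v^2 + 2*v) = -v^4 + v^2 - 9*v - 9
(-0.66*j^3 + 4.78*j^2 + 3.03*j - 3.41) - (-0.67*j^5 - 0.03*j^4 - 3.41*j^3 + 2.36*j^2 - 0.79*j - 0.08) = 0.67*j^5 + 0.03*j^4 + 2.75*j^3 + 2.42*j^2 + 3.82*j - 3.33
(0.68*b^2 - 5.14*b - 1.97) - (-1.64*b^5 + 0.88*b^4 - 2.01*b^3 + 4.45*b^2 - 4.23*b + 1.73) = 1.64*b^5 - 0.88*b^4 + 2.01*b^3 - 3.77*b^2 - 0.909999999999999*b - 3.7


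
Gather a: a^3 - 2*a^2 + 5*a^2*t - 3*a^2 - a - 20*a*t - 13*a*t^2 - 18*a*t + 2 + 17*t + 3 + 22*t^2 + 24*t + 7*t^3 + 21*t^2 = a^3 + a^2*(5*t - 5) + a*(-13*t^2 - 38*t - 1) + 7*t^3 + 43*t^2 + 41*t + 5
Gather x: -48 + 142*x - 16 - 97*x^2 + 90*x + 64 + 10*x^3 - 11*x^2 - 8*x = 10*x^3 - 108*x^2 + 224*x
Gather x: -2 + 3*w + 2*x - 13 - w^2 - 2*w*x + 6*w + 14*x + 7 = -w^2 + 9*w + x*(16 - 2*w) - 8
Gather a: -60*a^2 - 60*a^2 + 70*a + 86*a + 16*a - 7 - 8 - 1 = -120*a^2 + 172*a - 16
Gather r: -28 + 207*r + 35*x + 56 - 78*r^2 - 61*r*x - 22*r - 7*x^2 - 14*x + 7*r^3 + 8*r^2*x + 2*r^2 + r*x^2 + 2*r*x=7*r^3 + r^2*(8*x - 76) + r*(x^2 - 59*x + 185) - 7*x^2 + 21*x + 28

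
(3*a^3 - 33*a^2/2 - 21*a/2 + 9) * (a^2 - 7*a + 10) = 3*a^5 - 75*a^4/2 + 135*a^3 - 165*a^2/2 - 168*a + 90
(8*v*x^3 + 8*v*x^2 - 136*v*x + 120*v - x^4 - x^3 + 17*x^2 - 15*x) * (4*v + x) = 32*v^2*x^3 + 32*v^2*x^2 - 544*v^2*x + 480*v^2 + 4*v*x^4 + 4*v*x^3 - 68*v*x^2 + 60*v*x - x^5 - x^4 + 17*x^3 - 15*x^2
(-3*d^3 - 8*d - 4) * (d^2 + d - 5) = -3*d^5 - 3*d^4 + 7*d^3 - 12*d^2 + 36*d + 20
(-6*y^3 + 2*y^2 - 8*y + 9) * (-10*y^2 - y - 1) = 60*y^5 - 14*y^4 + 84*y^3 - 84*y^2 - y - 9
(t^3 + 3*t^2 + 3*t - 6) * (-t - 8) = -t^4 - 11*t^3 - 27*t^2 - 18*t + 48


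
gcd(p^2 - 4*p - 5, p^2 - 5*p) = p - 5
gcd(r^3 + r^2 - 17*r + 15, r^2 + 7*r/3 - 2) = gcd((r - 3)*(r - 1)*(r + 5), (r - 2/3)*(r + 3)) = 1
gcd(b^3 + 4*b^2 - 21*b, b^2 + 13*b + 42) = b + 7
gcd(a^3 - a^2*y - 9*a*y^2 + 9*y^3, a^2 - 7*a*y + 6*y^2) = -a + y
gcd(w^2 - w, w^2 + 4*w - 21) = 1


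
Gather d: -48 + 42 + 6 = 0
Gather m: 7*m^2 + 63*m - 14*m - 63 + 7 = 7*m^2 + 49*m - 56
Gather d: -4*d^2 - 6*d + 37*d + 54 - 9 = -4*d^2 + 31*d + 45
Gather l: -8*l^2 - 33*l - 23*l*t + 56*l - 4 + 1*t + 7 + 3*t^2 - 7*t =-8*l^2 + l*(23 - 23*t) + 3*t^2 - 6*t + 3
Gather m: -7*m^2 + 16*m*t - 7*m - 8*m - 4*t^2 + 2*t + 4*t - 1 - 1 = -7*m^2 + m*(16*t - 15) - 4*t^2 + 6*t - 2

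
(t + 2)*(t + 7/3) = t^2 + 13*t/3 + 14/3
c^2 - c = c*(c - 1)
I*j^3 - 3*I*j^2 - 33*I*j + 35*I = (j - 7)*(j + 5)*(I*j - I)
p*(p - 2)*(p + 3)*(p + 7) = p^4 + 8*p^3 + p^2 - 42*p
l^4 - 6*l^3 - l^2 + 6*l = l*(l - 6)*(l - 1)*(l + 1)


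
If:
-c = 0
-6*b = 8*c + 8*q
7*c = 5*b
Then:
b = 0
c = 0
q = 0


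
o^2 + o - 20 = (o - 4)*(o + 5)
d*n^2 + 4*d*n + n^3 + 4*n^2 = n*(d + n)*(n + 4)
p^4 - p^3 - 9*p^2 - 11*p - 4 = (p - 4)*(p + 1)^3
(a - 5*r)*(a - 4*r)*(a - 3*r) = a^3 - 12*a^2*r + 47*a*r^2 - 60*r^3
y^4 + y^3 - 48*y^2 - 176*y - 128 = (y - 8)*(y + 1)*(y + 4)^2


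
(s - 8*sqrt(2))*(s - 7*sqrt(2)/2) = s^2 - 23*sqrt(2)*s/2 + 56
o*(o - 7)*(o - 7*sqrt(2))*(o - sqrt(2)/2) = o^4 - 15*sqrt(2)*o^3/2 - 7*o^3 + 7*o^2 + 105*sqrt(2)*o^2/2 - 49*o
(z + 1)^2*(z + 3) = z^3 + 5*z^2 + 7*z + 3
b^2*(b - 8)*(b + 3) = b^4 - 5*b^3 - 24*b^2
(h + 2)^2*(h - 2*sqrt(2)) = h^3 - 2*sqrt(2)*h^2 + 4*h^2 - 8*sqrt(2)*h + 4*h - 8*sqrt(2)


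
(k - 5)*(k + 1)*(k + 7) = k^3 + 3*k^2 - 33*k - 35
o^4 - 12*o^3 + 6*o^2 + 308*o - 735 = (o - 7)^2*(o - 3)*(o + 5)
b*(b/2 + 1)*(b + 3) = b^3/2 + 5*b^2/2 + 3*b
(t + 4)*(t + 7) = t^2 + 11*t + 28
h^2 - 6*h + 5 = (h - 5)*(h - 1)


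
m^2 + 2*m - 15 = (m - 3)*(m + 5)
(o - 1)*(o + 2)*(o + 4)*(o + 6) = o^4 + 11*o^3 + 32*o^2 + 4*o - 48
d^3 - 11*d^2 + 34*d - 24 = (d - 6)*(d - 4)*(d - 1)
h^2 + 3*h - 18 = (h - 3)*(h + 6)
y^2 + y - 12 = (y - 3)*(y + 4)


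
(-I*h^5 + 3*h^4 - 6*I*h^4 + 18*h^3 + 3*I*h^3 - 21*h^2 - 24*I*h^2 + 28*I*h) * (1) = -I*h^5 + 3*h^4 - 6*I*h^4 + 18*h^3 + 3*I*h^3 - 21*h^2 - 24*I*h^2 + 28*I*h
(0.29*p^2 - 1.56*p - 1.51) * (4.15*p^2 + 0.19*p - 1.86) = 1.2035*p^4 - 6.4189*p^3 - 7.1023*p^2 + 2.6147*p + 2.8086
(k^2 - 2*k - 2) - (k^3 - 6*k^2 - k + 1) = -k^3 + 7*k^2 - k - 3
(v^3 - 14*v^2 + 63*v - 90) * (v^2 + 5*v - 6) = v^5 - 9*v^4 - 13*v^3 + 309*v^2 - 828*v + 540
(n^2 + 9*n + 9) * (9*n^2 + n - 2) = 9*n^4 + 82*n^3 + 88*n^2 - 9*n - 18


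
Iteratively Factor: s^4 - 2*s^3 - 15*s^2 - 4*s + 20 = (s + 2)*(s^3 - 4*s^2 - 7*s + 10) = (s - 5)*(s + 2)*(s^2 + s - 2) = (s - 5)*(s + 2)^2*(s - 1)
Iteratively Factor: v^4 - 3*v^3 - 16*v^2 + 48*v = (v - 3)*(v^3 - 16*v) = v*(v - 3)*(v^2 - 16) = v*(v - 4)*(v - 3)*(v + 4)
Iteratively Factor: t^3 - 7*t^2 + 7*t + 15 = (t - 3)*(t^2 - 4*t - 5) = (t - 5)*(t - 3)*(t + 1)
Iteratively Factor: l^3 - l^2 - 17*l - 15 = (l + 3)*(l^2 - 4*l - 5) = (l + 1)*(l + 3)*(l - 5)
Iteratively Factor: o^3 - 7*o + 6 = (o - 2)*(o^2 + 2*o - 3) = (o - 2)*(o + 3)*(o - 1)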